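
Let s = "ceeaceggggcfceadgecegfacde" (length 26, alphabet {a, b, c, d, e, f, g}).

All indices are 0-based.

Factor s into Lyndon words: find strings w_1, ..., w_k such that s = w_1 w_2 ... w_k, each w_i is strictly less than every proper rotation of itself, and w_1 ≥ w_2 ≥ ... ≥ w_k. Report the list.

["cee", "aceggggcfceadgecegf", "acde"]

emit factor 1: 'cee' (i=0, period=3)
emit factor 2: 'aceggggcfceadgecegf' (i=3, period=19)
emit factor 3: 'acde' (i=22, period=4)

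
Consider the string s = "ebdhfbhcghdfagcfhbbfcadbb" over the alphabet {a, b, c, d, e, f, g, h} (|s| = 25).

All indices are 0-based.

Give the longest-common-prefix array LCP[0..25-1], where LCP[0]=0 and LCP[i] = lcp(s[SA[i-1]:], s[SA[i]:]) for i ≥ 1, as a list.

[0, 1, 0, 1, 2, 1, 1, 1, 0, 1, 1, 0, 1, 1, 0, 0, 1, 1, 1, 0, 1, 0, 1, 1, 1]

sorted suffixes:
  #0 SA[0]=21  'adbb'
  #1 SA[1]=12  'agcfhbbfcadbb'
  #2 SA[2]=24  'b'
  #3 SA[3]=23  'bb'
  #4 SA[4]=17  'bbfcadbb'
  #5 SA[5]=1  'bdhfbhcghdfagcfhbbfcadbb'
  #6 SA[6]=18  'bfcadbb'
  #7 SA[7]=5  'bhcghdfagcfhbbfcadbb'
  #8 SA[8]=20  'cadbb'
  #9 SA[9]=14  'cfhbbfcadbb'
  #10 SA[10]=7  'cghdfagcfhbbfcadbb'
  #11 SA[11]=22  'dbb'
  #12 SA[12]=10  'dfagcfhbbfcadbb'
  #13 SA[13]=2  'dhfbhcghdfagcfhbbfcadbb'
  #14 SA[14]=0  'ebdhfbhcghdfagcfhbbfcadbb'
  #15 SA[15]=11  'fagcfhbbfcadbb'
  #16 SA[16]=4  'fbhcghdfagcfhbbfcadbb'
  #17 SA[17]=19  'fcadbb'
  #18 SA[18]=15  'fhbbfcadbb'
  #19 SA[19]=13  'gcfhbbfcadbb'
  #20 SA[20]=8  'ghdfagcfhbbfcadbb'
  #21 SA[21]=16  'hbbfcadbb'
  #22 SA[22]=6  'hcghdfagcfhbbfcadbb'
  #23 SA[23]=9  'hdfagcfhbbfcadbb'
  #24 SA[24]=3  'hfbhcghdfagcfhbbfcadbb'

SA = [21, 12, 24, 23, 17, 1, 18, 5, 20, 14, 7, 22, 10, 2, 0, 11, 4, 19, 15, 13, 8, 16, 6, 9, 3]
i: (SA[i-1],SA[i]) lcp shared
  1: (21,12) 1 'a'
  2: (12,24) 0 ''
  3: (24,23) 1 'b'
  4: (23,17) 2 'bb'
  5: (17,1) 1 'b'
  6: (1,18) 1 'b'
  7: (18,5) 1 'b'
  8: (5,20) 0 ''
  9: (20,14) 1 'c'
  10: (14,7) 1 'c'
  11: (7,22) 0 ''
  12: (22,10) 1 'd'
  13: (10,2) 1 'd'
  14: (2,0) 0 ''
  15: (0,11) 0 ''
  16: (11,4) 1 'f'
  17: (4,19) 1 'f'
  18: (19,15) 1 'f'
  19: (15,13) 0 ''
  20: (13,8) 1 'g'
  21: (8,16) 0 ''
  22: (16,6) 1 'h'
  23: (6,9) 1 'h'
  24: (9,3) 1 'h'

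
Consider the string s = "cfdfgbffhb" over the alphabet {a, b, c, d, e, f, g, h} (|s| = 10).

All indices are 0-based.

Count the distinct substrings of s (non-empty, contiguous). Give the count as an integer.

51

rank→(start, suffix):
  0 → (9, 'b')
  1 → (5, 'bffhb')
  2 → (0, 'cfdfgbffhb')
  3 → (2, 'dfgbffhb')
  4 → (1, 'fdfgbffhb')
  5 → (6, 'ffhb')
  6 → (3, 'fgbffhb')
  7 → (7, 'fhb')
  8 → (4, 'gbffhb')
  9 → (8, 'hb')

SA = [9, 5, 0, 2, 1, 6, 3, 7, 4, 8]
[i] adj suffixes → lcp
  [1] 9/5 → 1 ('b')
  [2] 5/0 → 0 ('')
  [3] 0/2 → 0 ('')
  [4] 2/1 → 0 ('')
  [5] 1/6 → 1 ('f')
  [6] 6/3 → 1 ('f')
  [7] 3/7 → 1 ('f')
  [8] 7/4 → 0 ('')
  [9] 4/8 → 0 ('')

n(n+1)/2 = 10·11/2 = 55
Σ LCP = 0 + 1 + 0 + 0 + 0 + 1 + 1 + 1 + 0 + 0 = 4
distinct = 55 − 4 = 51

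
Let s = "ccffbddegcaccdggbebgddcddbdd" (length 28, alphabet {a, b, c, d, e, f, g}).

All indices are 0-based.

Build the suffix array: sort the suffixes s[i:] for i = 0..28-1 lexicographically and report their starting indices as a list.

[10, 25, 4, 16, 18, 9, 11, 0, 22, 12, 1, 27, 24, 21, 26, 23, 20, 5, 6, 13, 17, 7, 3, 2, 15, 8, 19, 14]

rank→(start, suffix):
  0 → (10, 'accdggbebgddcddbdd')
  1 → (25, 'bdd')
  2 → (4, 'bddegcaccdggbebgddcddbdd')
  3 → (16, 'bebgddcddbdd')
  4 → (18, 'bgddcddbdd')
  5 → (9, 'caccdggbebgddcddbdd')
  6 → (11, 'ccdggbebgddcddbdd')
  7 → (0, 'ccffbddegcaccdggbebgddcddbdd')
  8 → (22, 'cddbdd')
  9 → (12, 'cdggbebgddcddbdd')
  10 → (1, 'cffbddegcaccdggbebgddcddbdd')
  11 → (27, 'd')
  12 → (24, 'dbdd')
  13 → (21, 'dcddbdd')
  14 → (26, 'dd')
  15 → (23, 'ddbdd')
  16 → (20, 'ddcddbdd')
  17 → (5, 'ddegcaccdggbebgddcddbdd')
  18 → (6, 'degcaccdggbebgddcddbdd')
  19 → (13, 'dggbebgddcddbdd')
  20 → (17, 'ebgddcddbdd')
  21 → (7, 'egcaccdggbebgddcddbdd')
  22 → (3, 'fbddegcaccdggbebgddcddbdd')
  23 → (2, 'ffbddegcaccdggbebgddcddbdd')
  24 → (15, 'gbebgddcddbdd')
  25 → (8, 'gcaccdggbebgddcddbdd')
  26 → (19, 'gddcddbdd')
  27 → (14, 'ggbebgddcddbdd')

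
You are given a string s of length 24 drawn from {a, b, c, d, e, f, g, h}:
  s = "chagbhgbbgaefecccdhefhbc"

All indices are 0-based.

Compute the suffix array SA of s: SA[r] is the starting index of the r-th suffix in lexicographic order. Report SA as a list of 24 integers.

sorted suffixes:
  #0 SA[0]=10  'aefecccdhefhbc'
  #1 SA[1]=2  'agbhgbbgaefecccdhefhbc'
  #2 SA[2]=7  'bbgaefecccdhefhbc'
  #3 SA[3]=22  'bc'
  #4 SA[4]=8  'bgaefecccdhefhbc'
  #5 SA[5]=4  'bhgbbgaefecccdhefhbc'
  #6 SA[6]=23  'c'
  #7 SA[7]=14  'cccdhefhbc'
  #8 SA[8]=15  'ccdhefhbc'
  #9 SA[9]=16  'cdhefhbc'
  #10 SA[10]=0  'chagbhgbbgaefecccdhefhbc'
  #11 SA[11]=17  'dhefhbc'
  #12 SA[12]=13  'ecccdhefhbc'
  #13 SA[13]=11  'efecccdhefhbc'
  #14 SA[14]=19  'efhbc'
  #15 SA[15]=12  'fecccdhefhbc'
  #16 SA[16]=20  'fhbc'
  #17 SA[17]=9  'gaefecccdhefhbc'
  #18 SA[18]=6  'gbbgaefecccdhefhbc'
  #19 SA[19]=3  'gbhgbbgaefecccdhefhbc'
  #20 SA[20]=1  'hagbhgbbgaefecccdhefhbc'
  #21 SA[21]=21  'hbc'
  #22 SA[22]=18  'hefhbc'
  #23 SA[23]=5  'hgbbgaefecccdhefhbc'

[10, 2, 7, 22, 8, 4, 23, 14, 15, 16, 0, 17, 13, 11, 19, 12, 20, 9, 6, 3, 1, 21, 18, 5]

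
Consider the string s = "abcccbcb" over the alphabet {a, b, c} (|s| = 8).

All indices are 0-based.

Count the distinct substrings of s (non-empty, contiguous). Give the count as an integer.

sorted suffixes:
  #0 SA[0]=0  'abcccbcb'
  #1 SA[1]=7  'b'
  #2 SA[2]=5  'bcb'
  #3 SA[3]=1  'bcccbcb'
  #4 SA[4]=6  'cb'
  #5 SA[5]=4  'cbcb'
  #6 SA[6]=3  'ccbcb'
  #7 SA[7]=2  'cccbcb'

SA = [0, 7, 5, 1, 6, 4, 3, 2]
rank  pair      lcp
   1  s[0:],s[7:]  0  ''
   2  s[7:],s[5:]  1  'b'
   3  s[5:],s[1:]  2  'bc'
   4  s[1:],s[6:]  0  ''
   5  s[6:],s[4:]  2  'cb'
   6  s[4:],s[3:]  1  'c'
   7  s[3:],s[2:]  2  'cc'

n(n+1)/2 = 8·9/2 = 36
Σ LCP = 0 + 0 + 1 + 2 + 0 + 2 + 1 + 2 = 8
distinct = 36 − 8 = 28

28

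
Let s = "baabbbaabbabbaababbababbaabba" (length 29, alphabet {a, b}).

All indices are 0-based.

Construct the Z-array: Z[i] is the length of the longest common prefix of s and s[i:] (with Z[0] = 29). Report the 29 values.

[29, 0, 0, 1, 1, 5, 0, 0, 1, 2, 0, 1, 4, 0, 0, 2, 0, 1, 2, 0, 2, 0, 1, 5, 0, 0, 1, 2, 0]

Z[0]=29
i=1: outside box; Z[1]=0
i=2: outside box; Z[2]=0
i=3: outside box; Z[3]=1 scan→box=[3,4)
i=4: outside box; Z[4]=1 scan→box=[4,5)
i=5: outside box; Z[5]=5 scan→box=[5,10)
i=6: min(r-i=4, Z[1]=0)=0; Z[6]=0
i=7: min(r-i=3, Z[2]=0)=0; Z[7]=0
i=8: min(r-i=2, Z[3]=1)=1; Z[8]=1
i=9: min(r-i=1, Z[4]=1)=1; Z[9]=2 scan→box=[9,11)
i=10: min(r-i=1, Z[1]=0)=0; Z[10]=0
i=11: outside box; Z[11]=1 scan→box=[11,12)
i=12: outside box; Z[12]=4 scan→box=[12,16)
i=13: min(r-i=3, Z[1]=0)=0; Z[13]=0
i=14: min(r-i=2, Z[2]=0)=0; Z[14]=0
i=15: min(r-i=1, Z[3]=1)=1; Z[15]=2 scan→box=[15,17)
i=16: min(r-i=1, Z[1]=0)=0; Z[16]=0
i=17: outside box; Z[17]=1 scan→box=[17,18)
i=18: outside box; Z[18]=2 scan→box=[18,20)
i=19: min(r-i=1, Z[1]=0)=0; Z[19]=0
i=20: outside box; Z[20]=2 scan→box=[20,22)
i=21: min(r-i=1, Z[1]=0)=0; Z[21]=0
i=22: outside box; Z[22]=1 scan→box=[22,23)
i=23: outside box; Z[23]=5 scan→box=[23,28)
i=24: min(r-i=4, Z[1]=0)=0; Z[24]=0
i=25: min(r-i=3, Z[2]=0)=0; Z[25]=0
i=26: min(r-i=2, Z[3]=1)=1; Z[26]=1
i=27: min(r-i=1, Z[4]=1)=1; Z[27]=2 scan→box=[27,29)
i=28: min(r-i=1, Z[1]=0)=0; Z[28]=0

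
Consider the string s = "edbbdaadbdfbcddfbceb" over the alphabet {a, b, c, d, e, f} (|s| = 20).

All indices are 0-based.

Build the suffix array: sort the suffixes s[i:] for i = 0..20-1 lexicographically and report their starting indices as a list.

[5, 6, 19, 2, 11, 16, 3, 8, 12, 17, 4, 1, 7, 13, 9, 14, 18, 0, 10, 15]

rank→(start, suffix):
  0 → (5, 'aadbdfbcddfbceb')
  1 → (6, 'adbdfbcddfbceb')
  2 → (19, 'b')
  3 → (2, 'bbdaadbdfbcddfbceb')
  4 → (11, 'bcddfbceb')
  5 → (16, 'bceb')
  6 → (3, 'bdaadbdfbcddfbceb')
  7 → (8, 'bdfbcddfbceb')
  8 → (12, 'cddfbceb')
  9 → (17, 'ceb')
  10 → (4, 'daadbdfbcddfbceb')
  11 → (1, 'dbbdaadbdfbcddfbceb')
  12 → (7, 'dbdfbcddfbceb')
  13 → (13, 'ddfbceb')
  14 → (9, 'dfbcddfbceb')
  15 → (14, 'dfbceb')
  16 → (18, 'eb')
  17 → (0, 'edbbdaadbdfbcddfbceb')
  18 → (10, 'fbcddfbceb')
  19 → (15, 'fbceb')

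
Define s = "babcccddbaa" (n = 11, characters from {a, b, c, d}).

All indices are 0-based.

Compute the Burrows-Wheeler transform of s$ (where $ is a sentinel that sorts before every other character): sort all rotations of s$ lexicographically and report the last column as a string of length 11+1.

aabbd$abccdc

rank  rotation      last
    0  $babcccddbaa  a
    1  a$babcccddba  a
    2  aa$babcccddb  b
    3  abcccddbaa$b  b
    4  baa$babcccdd  d
    5  babcccddbaa$  $
    6  bcccddbaa$ba  a
    7  cccddbaa$bab  b
    8  ccddbaa$babc  c
    9  cddbaa$babcc  c
   10  dbaa$babcccd  d
   11  ddbaa$babccc  c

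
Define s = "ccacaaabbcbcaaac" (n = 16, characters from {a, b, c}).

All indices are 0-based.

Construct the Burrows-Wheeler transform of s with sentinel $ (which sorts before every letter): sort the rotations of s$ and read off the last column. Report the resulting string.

rank  rotation           last
    0  $ccacaaabbcbcaaac  c
    1  aaabbcbcaaac$ccac  c
    2  aaac$ccacaaabbcbc  c
    3  aabbcbcaaac$ccaca  a
    4  aac$ccacaaabbcbca  a
    5  abbcbcaaac$ccacaa  a
    6  ac$ccacaaabbcbcaa  a
    7  acaaabbcbcaaac$cc  c
    8  bbcbcaaac$ccacaaa  a
    9  bcaaac$ccacaaabbc  c
   10  bcbcaaac$ccacaaab  b
   11  c$ccacaaabbcbcaaa  a
   12  caaabbcbcaaac$cca  a
   13  caaac$ccacaaabbcb  b
   14  cacaaabbcbcaaac$c  c
   15  cbcaaac$ccacaaabb  b
   16  ccacaaabbcbcaaac$  $

cccaaaacacbaabcb$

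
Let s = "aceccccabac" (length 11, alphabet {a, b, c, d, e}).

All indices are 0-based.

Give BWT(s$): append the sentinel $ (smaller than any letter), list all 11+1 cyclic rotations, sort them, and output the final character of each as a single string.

ccb$aaccceac

rank  rotation      last
    0  $aceccccabac  c
    1  abac$acecccc  c
    2  ac$aceccccab  b
    3  aceccccabac$  $
    4  bac$acecccca  a
    5  c$aceccccaba  a
    6  cabac$aceccc  c
    7  ccabac$acecc  c
    8  cccabac$acec  c
    9  ccccabac$ace  e
   10  ceccccabac$a  a
   11  eccccabac$ac  c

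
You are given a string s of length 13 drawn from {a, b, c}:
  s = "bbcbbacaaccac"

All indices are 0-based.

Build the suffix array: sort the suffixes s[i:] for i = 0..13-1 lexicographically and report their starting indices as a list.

[7, 11, 5, 8, 4, 3, 0, 1, 12, 6, 10, 2, 9]

rank | idx | suffix
   0 |   7 | aaccac
   1 |  11 | ac
   2 |   5 | acaaccac
   3 |   8 | accac
   4 |   4 | bacaaccac
   5 |   3 | bbacaaccac
   6 |   0 | bbcbbacaaccac
   7 |   1 | bcbbacaaccac
   8 |  12 | c
   9 |   6 | caaccac
  10 |  10 | cac
  11 |   2 | cbbacaaccac
  12 |   9 | ccac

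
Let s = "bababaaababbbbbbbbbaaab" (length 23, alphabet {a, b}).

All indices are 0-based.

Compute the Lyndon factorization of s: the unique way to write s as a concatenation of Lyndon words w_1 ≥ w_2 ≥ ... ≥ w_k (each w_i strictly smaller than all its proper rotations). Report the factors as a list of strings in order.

emit factor 1: 'b' (i=0, period=1)
emit factor 2: 'ab' (i=1, period=2)
emit factor 3: 'ab' (i=3, period=2)
emit factor 4: 'aaababbbbbbbbb' (i=5, period=14)
emit factor 5: 'aaab' (i=19, period=4)

["b", "ab", "ab", "aaababbbbbbbbb", "aaab"]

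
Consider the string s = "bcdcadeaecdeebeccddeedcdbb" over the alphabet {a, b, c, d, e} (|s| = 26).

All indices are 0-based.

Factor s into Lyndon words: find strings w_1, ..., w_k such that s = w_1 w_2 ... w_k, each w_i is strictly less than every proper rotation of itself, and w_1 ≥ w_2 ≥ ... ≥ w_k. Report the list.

["bcdc", "adeaecdeebeccddeedcdbb"]

emit factor 1: 'bcdc' (i=0, period=4)
emit factor 2: 'adeaecdeebeccddeedcdbb' (i=4, period=22)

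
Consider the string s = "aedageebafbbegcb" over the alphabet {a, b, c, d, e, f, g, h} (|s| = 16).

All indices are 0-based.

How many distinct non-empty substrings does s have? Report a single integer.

rank | idx | suffix
   0 |   0 | aedageebafbbegcb
   1 |   8 | afbbegcb
   2 |   3 | ageebafbbegcb
   3 |  15 | b
   4 |   7 | bafbbegcb
   5 |  10 | bbegcb
   6 |  11 | begcb
   7 |  14 | cb
   8 |   2 | dageebafbbegcb
   9 |   6 | ebafbbegcb
  10 |   1 | edageebafbbegcb
  11 |   5 | eebafbbegcb
  12 |  12 | egcb
  13 |   9 | fbbegcb
  14 |  13 | gcb
  15 |   4 | geebafbbegcb

SA = [0, 8, 3, 15, 7, 10, 11, 14, 2, 6, 1, 5, 12, 9, 13, 4]
i: (SA[i-1],SA[i]) lcp shared
  1: (0,8) 1 'a'
  2: (8,3) 1 'a'
  3: (3,15) 0 ''
  4: (15,7) 1 'b'
  5: (7,10) 1 'b'
  6: (10,11) 1 'b'
  7: (11,14) 0 ''
  8: (14,2) 0 ''
  9: (2,6) 0 ''
  10: (6,1) 1 'e'
  11: (1,5) 1 'e'
  12: (5,12) 1 'e'
  13: (12,9) 0 ''
  14: (9,13) 0 ''
  15: (13,4) 1 'g'

n(n+1)/2 = 16·17/2 = 136
Σ LCP = 0 + 1 + 1 + 0 + 1 + 1 + 1 + 0 + 0 + 0 + 1 + 1 + 1 + 0 + 0 + 1 = 9
distinct = 136 − 9 = 127

127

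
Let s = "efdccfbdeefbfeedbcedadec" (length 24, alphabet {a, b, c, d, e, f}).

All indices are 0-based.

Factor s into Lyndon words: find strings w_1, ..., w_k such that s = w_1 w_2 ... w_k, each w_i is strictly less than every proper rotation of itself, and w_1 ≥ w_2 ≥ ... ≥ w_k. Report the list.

["ef", "d", "ccf", "bdeefbfeed", "bced", "adec"]

emit factor 1: 'ef' (i=0, period=2)
emit factor 2: 'd' (i=2, period=1)
emit factor 3: 'ccf' (i=3, period=3)
emit factor 4: 'bdeefbfeed' (i=6, period=10)
emit factor 5: 'bced' (i=16, period=4)
emit factor 6: 'adec' (i=20, period=4)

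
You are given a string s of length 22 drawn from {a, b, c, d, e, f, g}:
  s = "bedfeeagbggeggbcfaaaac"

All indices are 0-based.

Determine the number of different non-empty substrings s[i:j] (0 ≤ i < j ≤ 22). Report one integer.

233

rank | idx | suffix
   0 |  17 | aaaac
   1 |  18 | aaac
   2 |  19 | aac
   3 |  20 | ac
   4 |   6 | agbggeggbcfaaaac
   5 |  14 | bcfaaaac
   6 |   0 | bedfeeagbggeggbcfaaaac
   7 |   8 | bggeggbcfaaaac
   8 |  21 | c
   9 |  15 | cfaaaac
  10 |   2 | dfeeagbggeggbcfaaaac
  11 |   5 | eagbggeggbcfaaaac
  12 |   1 | edfeeagbggeggbcfaaaac
  13 |   4 | eeagbggeggbcfaaaac
  14 |  11 | eggbcfaaaac
  15 |  16 | faaaac
  16 |   3 | feeagbggeggbcfaaaac
  17 |  13 | gbcfaaaac
  18 |   7 | gbggeggbcfaaaac
  19 |  10 | geggbcfaaaac
  20 |  12 | ggbcfaaaac
  21 |   9 | ggeggbcfaaaac

SA = [17, 18, 19, 20, 6, 14, 0, 8, 21, 15, 2, 5, 1, 4, 11, 16, 3, 13, 7, 10, 12, 9]
i: (SA[i-1],SA[i]) lcp shared
  1: (17,18) 3 'aaa'
  2: (18,19) 2 'aa'
  3: (19,20) 1 'a'
  4: (20,6) 1 'a'
  5: (6,14) 0 ''
  6: (14,0) 1 'b'
  7: (0,8) 1 'b'
  8: (8,21) 0 ''
  9: (21,15) 1 'c'
  10: (15,2) 0 ''
  11: (2,5) 0 ''
  12: (5,1) 1 'e'
  13: (1,4) 1 'e'
  14: (4,11) 1 'e'
  15: (11,16) 0 ''
  16: (16,3) 1 'f'
  17: (3,13) 0 ''
  18: (13,7) 2 'gb'
  19: (7,10) 1 'g'
  20: (10,12) 1 'g'
  21: (12,9) 2 'gg'

n(n+1)/2 = 22·23/2 = 253
Σ LCP = 0 + 3 + 2 + 1 + 1 + 0 + 1 + 1 + 0 + 1 + 0 + 0 + 1 + 1 + 1 + 0 + 1 + 0 + 2 + 1 + 1 + 2 = 20
distinct = 253 − 20 = 233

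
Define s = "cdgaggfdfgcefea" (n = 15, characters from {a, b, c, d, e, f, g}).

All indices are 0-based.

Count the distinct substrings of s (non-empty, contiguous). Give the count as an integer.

rank | idx | suffix
   0 |  14 | a
   1 |   3 | aggfdfgcefea
   2 |   0 | cdgaggfdfgcefea
   3 |  10 | cefea
   4 |   7 | dfgcefea
   5 |   1 | dgaggfdfgcefea
   6 |  13 | ea
   7 |  11 | efea
   8 |   6 | fdfgcefea
   9 |  12 | fea
  10 |   8 | fgcefea
  11 |   2 | gaggfdfgcefea
  12 |   9 | gcefea
  13 |   5 | gfdfgcefea
  14 |   4 | ggfdfgcefea

SA = [14, 3, 0, 10, 7, 1, 13, 11, 6, 12, 8, 2, 9, 5, 4]
i: (SA[i-1],SA[i]) lcp shared
  1: (14,3) 1 'a'
  2: (3,0) 0 ''
  3: (0,10) 1 'c'
  4: (10,7) 0 ''
  5: (7,1) 1 'd'
  6: (1,13) 0 ''
  7: (13,11) 1 'e'
  8: (11,6) 0 ''
  9: (6,12) 1 'f'
  10: (12,8) 1 'f'
  11: (8,2) 0 ''
  12: (2,9) 1 'g'
  13: (9,5) 1 'g'
  14: (5,4) 1 'g'

n(n+1)/2 = 15·16/2 = 120
Σ LCP = 0 + 1 + 0 + 1 + 0 + 1 + 0 + 1 + 0 + 1 + 1 + 0 + 1 + 1 + 1 = 9
distinct = 120 − 9 = 111

111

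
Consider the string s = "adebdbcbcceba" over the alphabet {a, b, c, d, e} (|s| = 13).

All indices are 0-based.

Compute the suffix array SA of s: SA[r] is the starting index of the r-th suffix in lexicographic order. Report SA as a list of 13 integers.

sorted suffixes:
  #0 SA[0]=12  'a'
  #1 SA[1]=0  'adebdbcbcceba'
  #2 SA[2]=11  'ba'
  #3 SA[3]=5  'bcbcceba'
  #4 SA[4]=7  'bcceba'
  #5 SA[5]=3  'bdbcbcceba'
  #6 SA[6]=6  'cbcceba'
  #7 SA[7]=8  'cceba'
  #8 SA[8]=9  'ceba'
  #9 SA[9]=4  'dbcbcceba'
  #10 SA[10]=1  'debdbcbcceba'
  #11 SA[11]=10  'eba'
  #12 SA[12]=2  'ebdbcbcceba'

[12, 0, 11, 5, 7, 3, 6, 8, 9, 4, 1, 10, 2]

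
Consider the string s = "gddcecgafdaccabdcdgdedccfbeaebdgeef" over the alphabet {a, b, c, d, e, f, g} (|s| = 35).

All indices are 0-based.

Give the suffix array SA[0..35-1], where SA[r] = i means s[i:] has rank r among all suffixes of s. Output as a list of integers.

sorted suffixes:
  #0 SA[0]=13  'abdcdgdedccfbeaebdgeef'
  #1 SA[1]=10  'accabdcdgdedccfbeaebdgeef'
  #2 SA[2]=27  'aebdgeef'
  #3 SA[3]=7  'afdaccabdcdgdedccfbeaebdgeef'
  #4 SA[4]=14  'bdcdgdedccfbeaebdgeef'
  #5 SA[5]=29  'bdgeef'
  #6 SA[6]=25  'beaebdgeef'
  #7 SA[7]=12  'cabdcdgdedccfbeaebdgeef'
  #8 SA[8]=11  'ccabdcdgdedccfbeaebdgeef'
  #9 SA[9]=22  'ccfbeaebdgeef'
  #10 SA[10]=16  'cdgdedccfbeaebdgeef'
  #11 SA[11]=3  'cecgafdaccabdcdgdedccfbeaebdgeef'
  #12 SA[12]=23  'cfbeaebdgeef'
  #13 SA[13]=5  'cgafdaccabdcdgdedccfbeaebdgeef'
  #14 SA[14]=9  'daccabdcdgdedccfbeaebdgeef'
  #15 SA[15]=21  'dccfbeaebdgeef'
  #16 SA[16]=15  'dcdgdedccfbeaebdgeef'
  #17 SA[17]=2  'dcecgafdaccabdcdgdedccfbeaebdgeef'
  #18 SA[18]=1  'ddcecgafdaccabdcdgdedccfbeaebdgeef'
  #19 SA[19]=19  'dedccfbeaebdgeef'
  #20 SA[20]=17  'dgdedccfbeaebdgeef'
  #21 SA[21]=30  'dgeef'
  #22 SA[22]=26  'eaebdgeef'
  #23 SA[23]=28  'ebdgeef'
  #24 SA[24]=4  'ecgafdaccabdcdgdedccfbeaebdgeef'
  #25 SA[25]=20  'edccfbeaebdgeef'
  #26 SA[26]=32  'eef'
  #27 SA[27]=33  'ef'
  #28 SA[28]=34  'f'
  #29 SA[29]=24  'fbeaebdgeef'
  #30 SA[30]=8  'fdaccabdcdgdedccfbeaebdgeef'
  #31 SA[31]=6  'gafdaccabdcdgdedccfbeaebdgeef'
  #32 SA[32]=0  'gddcecgafdaccabdcdgdedccfbeaebdgeef'
  #33 SA[33]=18  'gdedccfbeaebdgeef'
  #34 SA[34]=31  'geef'

[13, 10, 27, 7, 14, 29, 25, 12, 11, 22, 16, 3, 23, 5, 9, 21, 15, 2, 1, 19, 17, 30, 26, 28, 4, 20, 32, 33, 34, 24, 8, 6, 0, 18, 31]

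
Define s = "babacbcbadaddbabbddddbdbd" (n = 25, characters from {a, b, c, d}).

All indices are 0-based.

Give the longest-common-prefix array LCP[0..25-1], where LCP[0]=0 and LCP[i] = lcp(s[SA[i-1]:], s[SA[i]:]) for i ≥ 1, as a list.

[0, 2, 1, 1, 2, 0, 3, 2, 2, 1, 1, 1, 2, 2, 0, 2, 0, 1, 1, 2, 3, 1, 3, 2, 3]

rank→(start, suffix):
  0 → (1, 'abacbcbadaddbabbddddbdbd')
  1 → (14, 'abbddddbdbd')
  2 → (3, 'acbcbadaddbabbddddbdbd')
  3 → (8, 'adaddbabbddddbdbd')
  4 → (10, 'addbabbddddbdbd')
  5 → (0, 'babacbcbadaddbabbddddbdbd')
  6 → (13, 'babbddddbdbd')
  7 → (2, 'bacbcbadaddbabbddddbdbd')
  8 → (7, 'badaddbabbddddbdbd')
  9 → (15, 'bbddddbdbd')
  10 → (5, 'bcbadaddbabbddddbdbd')
  11 → (23, 'bd')
  12 → (21, 'bdbd')
  13 → (16, 'bddddbdbd')
  14 → (6, 'cbadaddbabbddddbdbd')
  15 → (4, 'cbcbadaddbabbddddbdbd')
  16 → (24, 'd')
  17 → (9, 'daddbabbddddbdbd')
  18 → (12, 'dbabbddddbdbd')
  19 → (22, 'dbd')
  20 → (20, 'dbdbd')
  21 → (11, 'ddbabbddddbdbd')
  22 → (19, 'ddbdbd')
  23 → (18, 'dddbdbd')
  24 → (17, 'ddddbdbd')

SA = [1, 14, 3, 8, 10, 0, 13, 2, 7, 15, 5, 23, 21, 16, 6, 4, 24, 9, 12, 22, 20, 11, 19, 18, 17]
rank  pair      lcp
   1  s[1:],s[14:]  2  'ab'
   2  s[14:],s[3:]  1  'a'
   3  s[3:],s[8:]  1  'a'
   4  s[8:],s[10:]  2  'ad'
   5  s[10:],s[0:]  0  ''
   6  s[0:],s[13:]  3  'bab'
   7  s[13:],s[2:]  2  'ba'
   8  s[2:],s[7:]  2  'ba'
   9  s[7:],s[15:]  1  'b'
  10  s[15:],s[5:]  1  'b'
  11  s[5:],s[23:]  1  'b'
  12  s[23:],s[21:]  2  'bd'
  13  s[21:],s[16:]  2  'bd'
  14  s[16:],s[6:]  0  ''
  15  s[6:],s[4:]  2  'cb'
  16  s[4:],s[24:]  0  ''
  17  s[24:],s[9:]  1  'd'
  18  s[9:],s[12:]  1  'd'
  19  s[12:],s[22:]  2  'db'
  20  s[22:],s[20:]  3  'dbd'
  21  s[20:],s[11:]  1  'd'
  22  s[11:],s[19:]  3  'ddb'
  23  s[19:],s[18:]  2  'dd'
  24  s[18:],s[17:]  3  'ddd'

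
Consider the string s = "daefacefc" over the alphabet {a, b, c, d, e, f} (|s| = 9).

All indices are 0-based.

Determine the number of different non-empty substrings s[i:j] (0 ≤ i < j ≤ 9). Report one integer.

rank | idx | suffix
   0 |   4 | acefc
   1 |   1 | aefacefc
   2 |   8 | c
   3 |   5 | cefc
   4 |   0 | daefacefc
   5 |   2 | efacefc
   6 |   6 | efc
   7 |   3 | facefc
   8 |   7 | fc

SA = [4, 1, 8, 5, 0, 2, 6, 3, 7]
rank  pair      lcp
   1  s[4:],s[1:]  1  'a'
   2  s[1:],s[8:]  0  ''
   3  s[8:],s[5:]  1  'c'
   4  s[5:],s[0:]  0  ''
   5  s[0:],s[2:]  0  ''
   6  s[2:],s[6:]  2  'ef'
   7  s[6:],s[3:]  0  ''
   8  s[3:],s[7:]  1  'f'

n(n+1)/2 = 9·10/2 = 45
Σ LCP = 0 + 1 + 0 + 1 + 0 + 0 + 2 + 0 + 1 = 5
distinct = 45 − 5 = 40

40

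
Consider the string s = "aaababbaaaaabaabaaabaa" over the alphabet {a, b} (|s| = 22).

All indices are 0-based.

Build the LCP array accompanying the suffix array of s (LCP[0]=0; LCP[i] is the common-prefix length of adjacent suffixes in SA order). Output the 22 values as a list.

[0, 1, 2, 4, 3, 6, 5, 2, 5, 5, 4, 1, 4, 4, 3, 2, 0, 3, 4, 3, 2, 1]

sorted suffixes:
  #0 SA[0]=21  'a'
  #1 SA[1]=20  'aa'
  #2 SA[2]=7  'aaaaabaabaaabaa'
  #3 SA[3]=8  'aaaabaabaaabaa'
  #4 SA[4]=16  'aaabaa'
  #5 SA[5]=9  'aaabaabaaabaa'
  #6 SA[6]=0  'aaababbaaaaabaabaaabaa'
  #7 SA[7]=17  'aabaa'
  #8 SA[8]=13  'aabaaabaa'
  #9 SA[9]=10  'aabaabaaabaa'
  #10 SA[10]=1  'aababbaaaaabaabaaabaa'
  #11 SA[11]=18  'abaa'
  #12 SA[12]=14  'abaaabaa'
  #13 SA[13]=11  'abaabaaabaa'
  #14 SA[14]=2  'ababbaaaaabaabaaabaa'
  #15 SA[15]=4  'abbaaaaabaabaaabaa'
  #16 SA[16]=19  'baa'
  #17 SA[17]=6  'baaaaabaabaaabaa'
  #18 SA[18]=15  'baaabaa'
  #19 SA[19]=12  'baabaaabaa'
  #20 SA[20]=3  'babbaaaaabaabaaabaa'
  #21 SA[21]=5  'bbaaaaabaabaaabaa'

SA = [21, 20, 7, 8, 16, 9, 0, 17, 13, 10, 1, 18, 14, 11, 2, 4, 19, 6, 15, 12, 3, 5]
[i] adj suffixes → lcp
  [1] 21/20 → 1 ('a')
  [2] 20/7 → 2 ('aa')
  [3] 7/8 → 4 ('aaaa')
  [4] 8/16 → 3 ('aaa')
  [5] 16/9 → 6 ('aaabaa')
  [6] 9/0 → 5 ('aaaba')
  [7] 0/17 → 2 ('aa')
  [8] 17/13 → 5 ('aabaa')
  [9] 13/10 → 5 ('aabaa')
  [10] 10/1 → 4 ('aaba')
  [11] 1/18 → 1 ('a')
  [12] 18/14 → 4 ('abaa')
  [13] 14/11 → 4 ('abaa')
  [14] 11/2 → 3 ('aba')
  [15] 2/4 → 2 ('ab')
  [16] 4/19 → 0 ('')
  [17] 19/6 → 3 ('baa')
  [18] 6/15 → 4 ('baaa')
  [19] 15/12 → 3 ('baa')
  [20] 12/3 → 2 ('ba')
  [21] 3/5 → 1 ('b')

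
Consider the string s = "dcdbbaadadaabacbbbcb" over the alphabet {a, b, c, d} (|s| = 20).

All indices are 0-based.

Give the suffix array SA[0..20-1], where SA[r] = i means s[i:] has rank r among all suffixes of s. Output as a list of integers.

rank→(start, suffix):
  0 → (10, 'aabacbbbcb')
  1 → (5, 'aadadaabacbbbcb')
  2 → (11, 'abacbbbcb')
  3 → (13, 'acbbbcb')
  4 → (8, 'adaabacbbbcb')
  5 → (6, 'adadaabacbbbcb')
  6 → (19, 'b')
  7 → (4, 'baadadaabacbbbcb')
  8 → (12, 'bacbbbcb')
  9 → (3, 'bbaadadaabacbbbcb')
  10 → (15, 'bbbcb')
  11 → (16, 'bbcb')
  12 → (17, 'bcb')
  13 → (18, 'cb')
  14 → (14, 'cbbbcb')
  15 → (1, 'cdbbaadadaabacbbbcb')
  16 → (9, 'daabacbbbcb')
  17 → (7, 'dadaabacbbbcb')
  18 → (2, 'dbbaadadaabacbbbcb')
  19 → (0, 'dcdbbaadadaabacbbbcb')

[10, 5, 11, 13, 8, 6, 19, 4, 12, 3, 15, 16, 17, 18, 14, 1, 9, 7, 2, 0]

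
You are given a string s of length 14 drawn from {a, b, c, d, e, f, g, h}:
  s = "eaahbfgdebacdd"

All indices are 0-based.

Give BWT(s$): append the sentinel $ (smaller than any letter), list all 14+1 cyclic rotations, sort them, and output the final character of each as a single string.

debaehadcg$dbfa

rank  rotation         last
    0  $eaahbfgdebacdd  d
    1  aahbfgdebacdd$e  e
    2  acdd$eaahbfgdeb  b
    3  ahbfgdebacdd$ea  a
    4  bacdd$eaahbfgde  e
    5  bfgdebacdd$eaah  h
    6  cdd$eaahbfgdeba  a
    7  d$eaahbfgdebacd  d
    8  dd$eaahbfgdebac  c
    9  debacdd$eaahbfg  g
   10  eaahbfgdebacdd$  $
   11  ebacdd$eaahbfgd  d
   12  fgdebacdd$eaahb  b
   13  gdebacdd$eaahbf  f
   14  hbfgdebacdd$eaa  a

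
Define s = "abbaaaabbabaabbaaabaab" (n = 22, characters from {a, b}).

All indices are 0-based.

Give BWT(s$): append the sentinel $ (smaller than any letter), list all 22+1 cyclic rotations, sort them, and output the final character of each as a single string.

rank  rotation                 last
    0  $abbaaaabbabaabbaaabaab  b
    1  aaaabbabaabbaaabaab$abb  b
    2  aaabaab$abbaaaabbabaabb  b
    3  aaabbabaabbaaabaab$abba  a
    4  aab$abbaaaabbabaabbaaab  b
    5  aabaab$abbaaaabbabaabba  a
    6  aabbaaabaab$abbaaaabbab  b
    7  aabbabaabbaaabaab$abbaa  a
    8  ab$abbaaaabbabaabbaaaba  a
    9  abaab$abbaaaabbabaabbaa  a
   10  abaabbaaabaab$abbaaaabb  b
   11  abbaaaabbabaabbaaabaab$  $
   12  abbaaabaab$abbaaaabbaba  a
   13  abbabaabbaaabaab$abbaaa  a
   14  b$abbaaaabbabaabbaaabaa  a
   15  baaaabbabaabbaaabaab$ab  b
   16  baaabaab$abbaaaabbabaab  b
   17  baab$abbaaaabbabaabbaaa  a
   18  baabbaaabaab$abbaaaabba  a
   19  babaabbaaabaab$abbaaaab  b
   20  bbaaaabbabaabbaaabaab$a  a
   21  bbaaabaab$abbaaaabbabaa  a
   22  bbabaabbaaabaab$abbaaaa  a

bbbababaaab$aaabbaabaaa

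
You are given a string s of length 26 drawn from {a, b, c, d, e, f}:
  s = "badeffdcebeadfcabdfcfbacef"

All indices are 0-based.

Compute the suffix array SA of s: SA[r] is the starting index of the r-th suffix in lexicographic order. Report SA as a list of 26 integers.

[15, 22, 1, 11, 21, 0, 16, 9, 14, 7, 23, 19, 6, 2, 12, 17, 10, 8, 24, 3, 25, 20, 13, 18, 5, 4]

rank→(start, suffix):
  0 → (15, 'abdfcfbacef')
  1 → (22, 'acef')
  2 → (1, 'adeffdcebeadfcabdfcfbacef')
  3 → (11, 'adfcabdfcfbacef')
  4 → (21, 'bacef')
  5 → (0, 'badeffdcebeadfcabdfcfbacef')
  6 → (16, 'bdfcfbacef')
  7 → (9, 'beadfcabdfcfbacef')
  8 → (14, 'cabdfcfbacef')
  9 → (7, 'cebeadfcabdfcfbacef')
  10 → (23, 'cef')
  11 → (19, 'cfbacef')
  12 → (6, 'dcebeadfcabdfcfbacef')
  13 → (2, 'deffdcebeadfcabdfcfbacef')
  14 → (12, 'dfcabdfcfbacef')
  15 → (17, 'dfcfbacef')
  16 → (10, 'eadfcabdfcfbacef')
  17 → (8, 'ebeadfcabdfcfbacef')
  18 → (24, 'ef')
  19 → (3, 'effdcebeadfcabdfcfbacef')
  20 → (25, 'f')
  21 → (20, 'fbacef')
  22 → (13, 'fcabdfcfbacef')
  23 → (18, 'fcfbacef')
  24 → (5, 'fdcebeadfcabdfcfbacef')
  25 → (4, 'ffdcebeadfcabdfcfbacef')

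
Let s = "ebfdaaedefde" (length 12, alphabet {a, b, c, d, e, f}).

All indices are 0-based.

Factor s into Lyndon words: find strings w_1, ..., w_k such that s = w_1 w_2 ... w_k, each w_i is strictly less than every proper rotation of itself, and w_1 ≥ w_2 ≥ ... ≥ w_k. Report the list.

emit factor 1: 'e' (i=0, period=1)
emit factor 2: 'bfd' (i=1, period=3)
emit factor 3: 'aaedefde' (i=4, period=8)

["e", "bfd", "aaedefde"]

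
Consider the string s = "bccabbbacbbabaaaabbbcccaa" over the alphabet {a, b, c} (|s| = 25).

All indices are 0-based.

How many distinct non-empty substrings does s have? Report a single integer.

281

sorted suffixes:
  #0 SA[0]=24  'a'
  #1 SA[1]=23  'aa'
  #2 SA[2]=13  'aaaabbbcccaa'
  #3 SA[3]=14  'aaabbbcccaa'
  #4 SA[4]=15  'aabbbcccaa'
  #5 SA[5]=11  'abaaaabbbcccaa'
  #6 SA[6]=3  'abbbacbbabaaaabbbcccaa'
  #7 SA[7]=16  'abbbcccaa'
  #8 SA[8]=7  'acbbabaaaabbbcccaa'
  #9 SA[9]=12  'baaaabbbcccaa'
  #10 SA[10]=10  'babaaaabbbcccaa'
  #11 SA[11]=6  'bacbbabaaaabbbcccaa'
  #12 SA[12]=9  'bbabaaaabbbcccaa'
  #13 SA[13]=5  'bbacbbabaaaabbbcccaa'
  #14 SA[14]=4  'bbbacbbabaaaabbbcccaa'
  #15 SA[15]=17  'bbbcccaa'
  #16 SA[16]=18  'bbcccaa'
  #17 SA[17]=0  'bccabbbacbbabaaaabbbcccaa'
  #18 SA[18]=19  'bcccaa'
  #19 SA[19]=22  'caa'
  #20 SA[20]=2  'cabbbacbbabaaaabbbcccaa'
  #21 SA[21]=8  'cbbabaaaabbbcccaa'
  #22 SA[22]=21  'ccaa'
  #23 SA[23]=1  'ccabbbacbbabaaaabbbcccaa'
  #24 SA[24]=20  'cccaa'

SA = [24, 23, 13, 14, 15, 11, 3, 16, 7, 12, 10, 6, 9, 5, 4, 17, 18, 0, 19, 22, 2, 8, 21, 1, 20]
[i] adj suffixes → lcp
  [1] 24/23 → 1 ('a')
  [2] 23/13 → 2 ('aa')
  [3] 13/14 → 3 ('aaa')
  [4] 14/15 → 2 ('aa')
  [5] 15/11 → 1 ('a')
  [6] 11/3 → 2 ('ab')
  [7] 3/16 → 4 ('abbb')
  [8] 16/7 → 1 ('a')
  [9] 7/12 → 0 ('')
  [10] 12/10 → 2 ('ba')
  [11] 10/6 → 2 ('ba')
  [12] 6/9 → 1 ('b')
  [13] 9/5 → 3 ('bba')
  [14] 5/4 → 2 ('bb')
  [15] 4/17 → 3 ('bbb')
  [16] 17/18 → 2 ('bb')
  [17] 18/0 → 1 ('b')
  [18] 0/19 → 3 ('bcc')
  [19] 19/22 → 0 ('')
  [20] 22/2 → 2 ('ca')
  [21] 2/8 → 1 ('c')
  [22] 8/21 → 1 ('c')
  [23] 21/1 → 3 ('cca')
  [24] 1/20 → 2 ('cc')

n(n+1)/2 = 25·26/2 = 325
Σ LCP = 0 + 1 + 2 + 3 + 2 + 1 + 2 + 4 + 1 + 0 + 2 + 2 + 1 + 3 + 2 + 3 + 2 + 1 + 3 + 0 + 2 + 1 + 1 + 3 + 2 = 44
distinct = 325 − 44 = 281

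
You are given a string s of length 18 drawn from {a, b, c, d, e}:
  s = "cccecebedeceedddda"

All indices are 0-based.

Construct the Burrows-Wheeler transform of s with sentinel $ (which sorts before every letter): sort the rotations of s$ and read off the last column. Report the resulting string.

rank  rotation             last
    0  $cccecebedeceedddda  a
    1  a$cccecebedeceedddd  d
    2  bedeceedddda$cccece  e
    3  cccecebedeceedddda$  $
    4  ccecebedeceedddda$c  c
    5  cebedeceedddda$ccce  e
    6  cecebedeceedddda$cc  c
    7  ceedddda$cccecebede  e
    8  da$cccecebedeceeddd  d
    9  dda$cccecebedeceedd  d
   10  ddda$cccecebedeceed  d
   11  dddda$cccecebedecee  e
   12  deceedddda$cccecebe  e
   13  ebedeceedddda$cccec  c
   14  ecebedeceedddda$ccc  c
   15  eceedddda$cccecebed  d
   16  edddda$cccecebedece  e
   17  edeceedddda$ccceceb  b
   18  eedddda$cccecebedec  c

ade$cecedddeeccdebc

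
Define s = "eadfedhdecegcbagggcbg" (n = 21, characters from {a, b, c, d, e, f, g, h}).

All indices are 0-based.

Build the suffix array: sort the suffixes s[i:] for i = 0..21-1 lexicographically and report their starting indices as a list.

rank→(start, suffix):
  0 → (1, 'adfedhdecegcbagggcbg')
  1 → (14, 'agggcbg')
  2 → (13, 'bagggcbg')
  3 → (19, 'bg')
  4 → (12, 'cbagggcbg')
  5 → (18, 'cbg')
  6 → (9, 'cegcbagggcbg')
  7 → (7, 'decegcbagggcbg')
  8 → (2, 'dfedhdecegcbagggcbg')
  9 → (5, 'dhdecegcbagggcbg')
  10 → (0, 'eadfedhdecegcbagggcbg')
  11 → (8, 'ecegcbagggcbg')
  12 → (4, 'edhdecegcbagggcbg')
  13 → (10, 'egcbagggcbg')
  14 → (3, 'fedhdecegcbagggcbg')
  15 → (20, 'g')
  16 → (11, 'gcbagggcbg')
  17 → (17, 'gcbg')
  18 → (16, 'ggcbg')
  19 → (15, 'gggcbg')
  20 → (6, 'hdecegcbagggcbg')

[1, 14, 13, 19, 12, 18, 9, 7, 2, 5, 0, 8, 4, 10, 3, 20, 11, 17, 16, 15, 6]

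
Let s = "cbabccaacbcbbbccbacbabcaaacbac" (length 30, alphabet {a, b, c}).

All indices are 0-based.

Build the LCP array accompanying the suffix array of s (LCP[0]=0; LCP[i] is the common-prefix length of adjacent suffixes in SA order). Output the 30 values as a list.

rank | idx | suffix
   0 |  23 | aaacbac
   1 |  24 | aacbac
   2 |   6 | aacbcbbbccbacbabcaaacbac
   3 |  20 | abcaaacbac
   4 |   2 | abccaacbcbbbccbacbabcaaacbac
   5 |  28 | ac
   6 |  17 | acbabcaaacbac
   7 |  25 | acbac
   8 |   7 | acbcbbbccbacbabcaaacbac
   9 |  19 | babcaaacbac
  10 |   1 | babccaacbcbbbccbacbabcaaacbac
  11 |  27 | bac
  12 |  16 | bacbabcaaacbac
  13 |  11 | bbbccbacbabcaaacbac
  14 |  12 | bbccbacbabcaaacbac
  15 |  21 | bcaaacbac
  16 |   9 | bcbbbccbacbabcaaacbac
  17 |   3 | bccaacbcbbbccbacbabcaaacbac
  18 |  13 | bccbacbabcaaacbac
  19 |  29 | c
  20 |  22 | caaacbac
  21 |   5 | caacbcbbbccbacbabcaaacbac
  22 |  18 | cbabcaaacbac
  23 |   0 | cbabccaacbcbbbccbacbabcaaacbac
  24 |  26 | cbac
  25 |  15 | cbacbabcaaacbac
  26 |  10 | cbbbccbacbabcaaacbac
  27 |   8 | cbcbbbccbacbabcaaacbac
  28 |   4 | ccaacbcbbbccbacbabcaaacbac
  29 |  14 | ccbacbabcaaacbac

SA = [23, 24, 6, 20, 2, 28, 17, 25, 7, 19, 1, 27, 16, 11, 12, 21, 9, 3, 13, 29, 22, 5, 18, 0, 26, 15, 10, 8, 4, 14]
i: (SA[i-1],SA[i]) lcp shared
  1: (23,24) 2 'aa'
  2: (24,6) 4 'aacb'
  3: (6,20) 1 'a'
  4: (20,2) 3 'abc'
  5: (2,28) 1 'a'
  6: (28,17) 2 'ac'
  7: (17,25) 4 'acba'
  8: (25,7) 3 'acb'
  9: (7,19) 0 ''
  10: (19,1) 4 'babc'
  11: (1,27) 2 'ba'
  12: (27,16) 3 'bac'
  13: (16,11) 1 'b'
  14: (11,12) 2 'bb'
  15: (12,21) 1 'b'
  16: (21,9) 2 'bc'
  17: (9,3) 2 'bc'
  18: (3,13) 3 'bcc'
  19: (13,29) 0 ''
  20: (29,22) 1 'c'
  21: (22,5) 3 'caa'
  22: (5,18) 1 'c'
  23: (18,0) 5 'cbabc'
  24: (0,26) 3 'cba'
  25: (26,15) 4 'cbac'
  26: (15,10) 2 'cb'
  27: (10,8) 2 'cb'
  28: (8,4) 1 'c'
  29: (4,14) 2 'cc'

[0, 2, 4, 1, 3, 1, 2, 4, 3, 0, 4, 2, 3, 1, 2, 1, 2, 2, 3, 0, 1, 3, 1, 5, 3, 4, 2, 2, 1, 2]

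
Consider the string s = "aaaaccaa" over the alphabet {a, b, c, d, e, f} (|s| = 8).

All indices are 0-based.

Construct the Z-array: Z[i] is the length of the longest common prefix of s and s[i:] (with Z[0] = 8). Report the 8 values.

[8, 3, 2, 1, 0, 0, 2, 1]

Z[0]=8
i=1: i≥r, start 0; Z[1]=3 extend→box=[1,4)
i=2: min(r-i=2, Z[1]=3)=2; Z[2]=2
i=3: min(r-i=1, Z[2]=2)=1; Z[3]=1
i=4: i≥r, start 0; Z[4]=0
i=5: i≥r, start 0; Z[5]=0
i=6: i≥r, start 0; Z[6]=2 extend→box=[6,8)
i=7: min(r-i=1, Z[1]=3)=1; Z[7]=1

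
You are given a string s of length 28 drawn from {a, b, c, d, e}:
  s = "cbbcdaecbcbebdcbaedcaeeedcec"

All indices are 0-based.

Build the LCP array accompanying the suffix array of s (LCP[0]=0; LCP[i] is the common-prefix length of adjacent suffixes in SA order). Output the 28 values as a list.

[0, 2, 2, 0, 1, 1, 2, 1, 1, 0, 1, 1, 2, 2, 2, 1, 1, 0, 1, 2, 2, 0, 1, 2, 1, 3, 1, 2]

rank | idx | suffix
   0 |   5 | aecbcbebdcbaedcaeeedcec
   1 |  16 | aedcaeeedcec
   2 |  20 | aeeedcec
   3 |  15 | baedcaeeedcec
   4 |   1 | bbcdaecbcbebdcbaedcaeeedcec
   5 |   8 | bcbebdcbaedcaeeedcec
   6 |   2 | bcdaecbcbebdcbaedcaeeedcec
   7 |  12 | bdcbaedcaeeedcec
   8 |  10 | bebdcbaedcaeeedcec
   9 |  27 | c
  10 |  19 | caeeedcec
  11 |  14 | cbaedcaeeedcec
  12 |   0 | cbbcdaecbcbebdcbaedcaeeedcec
  13 |   7 | cbcbebdcbaedcaeeedcec
  14 |   9 | cbebdcbaedcaeeedcec
  15 |   3 | cdaecbcbebdcbaedcaeeedcec
  16 |  25 | cec
  17 |   4 | daecbcbebdcbaedcaeeedcec
  18 |  18 | dcaeeedcec
  19 |  13 | dcbaedcaeeedcec
  20 |  24 | dcec
  21 |  11 | ebdcbaedcaeeedcec
  22 |  26 | ec
  23 |   6 | ecbcbebdcbaedcaeeedcec
  24 |  17 | edcaeeedcec
  25 |  23 | edcec
  26 |  22 | eedcec
  27 |  21 | eeedcec

SA = [5, 16, 20, 15, 1, 8, 2, 12, 10, 27, 19, 14, 0, 7, 9, 3, 25, 4, 18, 13, 24, 11, 26, 6, 17, 23, 22, 21]
rank  pair      lcp
   1  s[5:],s[16:]  2  'ae'
   2  s[16:],s[20:]  2  'ae'
   3  s[20:],s[15:]  0  ''
   4  s[15:],s[1:]  1  'b'
   5  s[1:],s[8:]  1  'b'
   6  s[8:],s[2:]  2  'bc'
   7  s[2:],s[12:]  1  'b'
   8  s[12:],s[10:]  1  'b'
   9  s[10:],s[27:]  0  ''
  10  s[27:],s[19:]  1  'c'
  11  s[19:],s[14:]  1  'c'
  12  s[14:],s[0:]  2  'cb'
  13  s[0:],s[7:]  2  'cb'
  14  s[7:],s[9:]  2  'cb'
  15  s[9:],s[3:]  1  'c'
  16  s[3:],s[25:]  1  'c'
  17  s[25:],s[4:]  0  ''
  18  s[4:],s[18:]  1  'd'
  19  s[18:],s[13:]  2  'dc'
  20  s[13:],s[24:]  2  'dc'
  21  s[24:],s[11:]  0  ''
  22  s[11:],s[26:]  1  'e'
  23  s[26:],s[6:]  2  'ec'
  24  s[6:],s[17:]  1  'e'
  25  s[17:],s[23:]  3  'edc'
  26  s[23:],s[22:]  1  'e'
  27  s[22:],s[21:]  2  'ee'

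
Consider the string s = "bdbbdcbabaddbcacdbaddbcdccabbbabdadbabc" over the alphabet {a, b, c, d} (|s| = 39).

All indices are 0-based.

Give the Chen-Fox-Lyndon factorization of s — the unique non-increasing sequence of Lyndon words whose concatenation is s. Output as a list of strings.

emit factor 1: 'bd' (i=0, period=2)
emit factor 2: 'bbdc' (i=2, period=4)
emit factor 3: 'b' (i=6, period=1)
emit factor 4: 'abaddbcacdbaddbcdccabbbabdadbabc' (i=7, period=32)

["bd", "bbdc", "b", "abaddbcacdbaddbcdccabbbabdadbabc"]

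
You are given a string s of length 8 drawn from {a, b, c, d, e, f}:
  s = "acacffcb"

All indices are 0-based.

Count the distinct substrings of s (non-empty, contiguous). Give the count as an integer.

31

rank→(start, suffix):
  0 → (0, 'acacffcb')
  1 → (2, 'acffcb')
  2 → (7, 'b')
  3 → (1, 'cacffcb')
  4 → (6, 'cb')
  5 → (3, 'cffcb')
  6 → (5, 'fcb')
  7 → (4, 'ffcb')

SA = [0, 2, 7, 1, 6, 3, 5, 4]
[i] adj suffixes → lcp
  [1] 0/2 → 2 ('ac')
  [2] 2/7 → 0 ('')
  [3] 7/1 → 0 ('')
  [4] 1/6 → 1 ('c')
  [5] 6/3 → 1 ('c')
  [6] 3/5 → 0 ('')
  [7] 5/4 → 1 ('f')

n(n+1)/2 = 8·9/2 = 36
Σ LCP = 0 + 2 + 0 + 0 + 1 + 1 + 0 + 1 = 5
distinct = 36 − 5 = 31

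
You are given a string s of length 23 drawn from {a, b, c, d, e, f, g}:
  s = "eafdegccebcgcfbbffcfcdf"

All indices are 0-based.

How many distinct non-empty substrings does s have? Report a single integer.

sorted suffixes:
  #0 SA[0]=1  'afdegccebcgcfbbffcfcdf'
  #1 SA[1]=14  'bbffcfcdf'
  #2 SA[2]=9  'bcgcfbbffcfcdf'
  #3 SA[3]=15  'bffcfcdf'
  #4 SA[4]=6  'ccebcgcfbbffcfcdf'
  #5 SA[5]=20  'cdf'
  #6 SA[6]=7  'cebcgcfbbffcfcdf'
  #7 SA[7]=12  'cfbbffcfcdf'
  #8 SA[8]=18  'cfcdf'
  #9 SA[9]=10  'cgcfbbffcfcdf'
  #10 SA[10]=3  'degccebcgcfbbffcfcdf'
  #11 SA[11]=21  'df'
  #12 SA[12]=0  'eafdegccebcgcfbbffcfcdf'
  #13 SA[13]=8  'ebcgcfbbffcfcdf'
  #14 SA[14]=4  'egccebcgcfbbffcfcdf'
  #15 SA[15]=22  'f'
  #16 SA[16]=13  'fbbffcfcdf'
  #17 SA[17]=19  'fcdf'
  #18 SA[18]=17  'fcfcdf'
  #19 SA[19]=2  'fdegccebcgcfbbffcfcdf'
  #20 SA[20]=16  'ffcfcdf'
  #21 SA[21]=5  'gccebcgcfbbffcfcdf'
  #22 SA[22]=11  'gcfbbffcfcdf'

SA = [1, 14, 9, 15, 6, 20, 7, 12, 18, 10, 3, 21, 0, 8, 4, 22, 13, 19, 17, 2, 16, 5, 11]
rank  pair      lcp
   1  s[1:],s[14:]  0  ''
   2  s[14:],s[9:]  1  'b'
   3  s[9:],s[15:]  1  'b'
   4  s[15:],s[6:]  0  ''
   5  s[6:],s[20:]  1  'c'
   6  s[20:],s[7:]  1  'c'
   7  s[7:],s[12:]  1  'c'
   8  s[12:],s[18:]  2  'cf'
   9  s[18:],s[10:]  1  'c'
  10  s[10:],s[3:]  0  ''
  11  s[3:],s[21:]  1  'd'
  12  s[21:],s[0:]  0  ''
  13  s[0:],s[8:]  1  'e'
  14  s[8:],s[4:]  1  'e'
  15  s[4:],s[22:]  0  ''
  16  s[22:],s[13:]  1  'f'
  17  s[13:],s[19:]  1  'f'
  18  s[19:],s[17:]  2  'fc'
  19  s[17:],s[2:]  1  'f'
  20  s[2:],s[16:]  1  'f'
  21  s[16:],s[5:]  0  ''
  22  s[5:],s[11:]  2  'gc'

n(n+1)/2 = 23·24/2 = 276
Σ LCP = 0 + 0 + 1 + 1 + 0 + 1 + 1 + 1 + 2 + 1 + 0 + 1 + 0 + 1 + 1 + 0 + 1 + 1 + 2 + 1 + 1 + 0 + 2 = 19
distinct = 276 − 19 = 257

257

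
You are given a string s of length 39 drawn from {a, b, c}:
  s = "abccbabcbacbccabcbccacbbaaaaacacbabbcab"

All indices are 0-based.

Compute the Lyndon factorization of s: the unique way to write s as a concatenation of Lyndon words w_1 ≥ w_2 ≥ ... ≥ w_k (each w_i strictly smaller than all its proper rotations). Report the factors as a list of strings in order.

["abccb", "abcbacbccabcbccacbb", "aaaaacacbabbcab"]

emit factor 1: 'abccb' (i=0, period=5)
emit factor 2: 'abcbacbccabcbccacbb' (i=5, period=19)
emit factor 3: 'aaaaacacbabbcab' (i=24, period=15)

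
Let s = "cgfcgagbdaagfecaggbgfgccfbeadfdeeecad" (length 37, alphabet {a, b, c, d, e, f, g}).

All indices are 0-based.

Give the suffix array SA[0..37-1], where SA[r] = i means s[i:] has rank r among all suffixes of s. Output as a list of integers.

rank→(start, suffix):
  0 → (9, 'aagfecaggbgfgccfbeadfdeeecad')
  1 → (35, 'ad')
  2 → (27, 'adfdeeecad')
  3 → (5, 'agbdaagfecaggbgfgccfbeadfdeeecad')
  4 → (10, 'agfecaggbgfgccfbeadfdeeecad')
  5 → (15, 'aggbgfgccfbeadfdeeecad')
  6 → (7, 'bdaagfecaggbgfgccfbeadfdeeecad')
  7 → (25, 'beadfdeeecad')
  8 → (18, 'bgfgccfbeadfdeeecad')
  9 → (34, 'cad')
  10 → (14, 'caggbgfgccfbeadfdeeecad')
  11 → (22, 'ccfbeadfdeeecad')
  12 → (23, 'cfbeadfdeeecad')
  13 → (3, 'cgagbdaagfecaggbgfgccfbeadfdeeecad')
  14 → (0, 'cgfcgagbdaagfecaggbgfgccfbeadfdeeecad')
  15 → (36, 'd')
  16 → (8, 'daagfecaggbgfgccfbeadfdeeecad')
  17 → (30, 'deeecad')
  18 → (28, 'dfdeeecad')
  19 → (26, 'eadfdeeecad')
  20 → (33, 'ecad')
  21 → (13, 'ecaggbgfgccfbeadfdeeecad')
  22 → (32, 'eecad')
  23 → (31, 'eeecad')
  24 → (24, 'fbeadfdeeecad')
  25 → (2, 'fcgagbdaagfecaggbgfgccfbeadfdeeecad')
  26 → (29, 'fdeeecad')
  27 → (12, 'fecaggbgfgccfbeadfdeeecad')
  28 → (20, 'fgccfbeadfdeeecad')
  29 → (4, 'gagbdaagfecaggbgfgccfbeadfdeeecad')
  30 → (6, 'gbdaagfecaggbgfgccfbeadfdeeecad')
  31 → (17, 'gbgfgccfbeadfdeeecad')
  32 → (21, 'gccfbeadfdeeecad')
  33 → (1, 'gfcgagbdaagfecaggbgfgccfbeadfdeeecad')
  34 → (11, 'gfecaggbgfgccfbeadfdeeecad')
  35 → (19, 'gfgccfbeadfdeeecad')
  36 → (16, 'ggbgfgccfbeadfdeeecad')

[9, 35, 27, 5, 10, 15, 7, 25, 18, 34, 14, 22, 23, 3, 0, 36, 8, 30, 28, 26, 33, 13, 32, 31, 24, 2, 29, 12, 20, 4, 6, 17, 21, 1, 11, 19, 16]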